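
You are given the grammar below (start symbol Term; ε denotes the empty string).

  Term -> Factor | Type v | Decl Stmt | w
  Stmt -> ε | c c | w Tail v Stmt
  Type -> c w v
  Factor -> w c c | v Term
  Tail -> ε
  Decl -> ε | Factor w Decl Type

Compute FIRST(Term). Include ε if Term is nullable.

{ c, v, w, ε }

From Term -> Factor: add FIRST(Factor) = { v, w }.
From Term -> Type v: add FIRST(Type) = { c }.
From Term -> Decl Stmt: Decl, Stmt nullable, take FIRST(Decl) ∪ FIRST(Stmt) = { c, v, w }; also ε since the whole RHS is nullable.
Term -> w contributes {w}.
Union: FIRST(Term) = { c, v, w, ε }.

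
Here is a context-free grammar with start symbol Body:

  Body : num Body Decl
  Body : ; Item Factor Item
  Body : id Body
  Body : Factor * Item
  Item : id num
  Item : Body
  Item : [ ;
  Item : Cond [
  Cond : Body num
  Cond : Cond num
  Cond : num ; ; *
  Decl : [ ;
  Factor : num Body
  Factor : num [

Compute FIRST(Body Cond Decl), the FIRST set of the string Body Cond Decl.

Add FIRST(Body) = { ;, id, num }; Body is not nullable, stop.

{ ;, id, num }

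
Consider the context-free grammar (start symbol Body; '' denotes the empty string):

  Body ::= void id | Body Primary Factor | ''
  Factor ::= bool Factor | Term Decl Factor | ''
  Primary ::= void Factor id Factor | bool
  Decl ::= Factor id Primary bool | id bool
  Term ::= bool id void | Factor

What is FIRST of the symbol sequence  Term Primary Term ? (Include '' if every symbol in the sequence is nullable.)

{ bool, id, void }

Add FIRST(Term)\{''} = { bool, id }; Term is nullable, continue.
Add FIRST(Primary) = { bool, void }; Primary is not nullable, stop.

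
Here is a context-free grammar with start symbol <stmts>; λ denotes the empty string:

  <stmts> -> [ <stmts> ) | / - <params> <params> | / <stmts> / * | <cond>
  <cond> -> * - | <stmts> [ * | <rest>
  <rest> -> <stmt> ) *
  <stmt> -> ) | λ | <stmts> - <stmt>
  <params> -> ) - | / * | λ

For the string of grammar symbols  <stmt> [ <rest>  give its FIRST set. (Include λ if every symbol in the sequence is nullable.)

{ ), *, /, [ }

Add FIRST(<stmt>)\{λ} = { ), *, /, [ }; <stmt> is nullable, continue.
[ is a terminal; add {[} and stop.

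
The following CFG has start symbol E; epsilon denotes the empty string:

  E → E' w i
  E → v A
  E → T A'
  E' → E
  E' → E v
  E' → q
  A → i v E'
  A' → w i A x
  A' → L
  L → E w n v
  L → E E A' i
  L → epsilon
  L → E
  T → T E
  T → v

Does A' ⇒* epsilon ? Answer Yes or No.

Yes

A' → L and each of L is nullable, so A' ⇒* epsilon.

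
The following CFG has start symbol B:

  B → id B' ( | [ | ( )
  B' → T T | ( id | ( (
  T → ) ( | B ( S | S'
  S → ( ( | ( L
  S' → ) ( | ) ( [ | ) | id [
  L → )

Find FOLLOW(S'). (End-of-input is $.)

{ (, ), [, id }

In T → S': S' is at the end, add FOLLOW(T) = { (, ), [, id }.
Union: FOLLOW(S') = { (, ), [, id }.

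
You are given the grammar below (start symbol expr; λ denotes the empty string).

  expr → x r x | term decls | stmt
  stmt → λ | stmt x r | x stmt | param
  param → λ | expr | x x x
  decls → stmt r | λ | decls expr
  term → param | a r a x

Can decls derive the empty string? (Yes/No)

Yes

decls has an λ-production, so decls ⇒ λ.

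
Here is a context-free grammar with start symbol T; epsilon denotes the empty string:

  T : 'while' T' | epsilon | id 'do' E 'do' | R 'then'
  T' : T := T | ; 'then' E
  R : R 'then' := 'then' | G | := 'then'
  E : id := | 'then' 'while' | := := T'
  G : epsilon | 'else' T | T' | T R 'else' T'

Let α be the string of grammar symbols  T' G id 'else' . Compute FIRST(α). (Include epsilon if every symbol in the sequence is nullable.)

{ 'else', 'then', 'while', :=, ;, id }

Add FIRST(T') = { 'else', 'then', 'while', :=, ;, id }; T' is not nullable, stop.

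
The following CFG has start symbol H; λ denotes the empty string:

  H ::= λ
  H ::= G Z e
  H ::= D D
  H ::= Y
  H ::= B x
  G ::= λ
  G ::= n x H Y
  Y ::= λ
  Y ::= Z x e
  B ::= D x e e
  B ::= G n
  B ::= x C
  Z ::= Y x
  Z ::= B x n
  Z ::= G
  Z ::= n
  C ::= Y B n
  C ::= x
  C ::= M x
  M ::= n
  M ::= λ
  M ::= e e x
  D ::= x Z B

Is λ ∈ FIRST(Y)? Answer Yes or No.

Y has an λ-production, so Y ⇒ λ.

Yes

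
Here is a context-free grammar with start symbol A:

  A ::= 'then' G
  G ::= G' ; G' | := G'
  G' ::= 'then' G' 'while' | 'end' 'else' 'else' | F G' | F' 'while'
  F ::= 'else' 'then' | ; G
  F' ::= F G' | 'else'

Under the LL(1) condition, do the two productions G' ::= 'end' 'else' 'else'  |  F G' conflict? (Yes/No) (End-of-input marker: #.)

No

FIRST('end' 'else' 'else') = { 'end' } and FIRST(F G') = { 'else', ; }.
The FIRST sets are disjoint and neither alternative is nullable — no conflict.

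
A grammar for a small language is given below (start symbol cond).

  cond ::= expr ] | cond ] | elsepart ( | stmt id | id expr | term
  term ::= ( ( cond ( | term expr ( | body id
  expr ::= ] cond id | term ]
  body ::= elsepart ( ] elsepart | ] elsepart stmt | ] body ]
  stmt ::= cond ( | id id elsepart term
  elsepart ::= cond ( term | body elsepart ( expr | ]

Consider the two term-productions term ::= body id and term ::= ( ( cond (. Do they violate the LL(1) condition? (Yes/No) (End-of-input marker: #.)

Yes

FIRST(body id) = { (, ], id } and FIRST(( ( cond () = { ( }.
Both contain (, so the two alternatives are not disjoint — LL(1) conflict.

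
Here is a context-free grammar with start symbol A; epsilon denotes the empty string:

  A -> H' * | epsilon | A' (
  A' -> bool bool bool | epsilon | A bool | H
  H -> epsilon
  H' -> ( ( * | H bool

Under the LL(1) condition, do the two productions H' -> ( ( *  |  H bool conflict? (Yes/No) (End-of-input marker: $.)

FIRST(( ( *) = { ( } and FIRST(H bool) = { bool }.
The FIRST sets are disjoint and neither alternative is nullable — no conflict.

No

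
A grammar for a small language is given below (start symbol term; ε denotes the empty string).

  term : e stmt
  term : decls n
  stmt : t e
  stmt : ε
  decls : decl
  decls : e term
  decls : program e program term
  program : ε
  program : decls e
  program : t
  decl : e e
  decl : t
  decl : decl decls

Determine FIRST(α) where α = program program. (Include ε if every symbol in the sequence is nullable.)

{ e, t, ε }

Add FIRST(program)\{ε} = { e, t }; program is nullable, continue.
Add FIRST(program)\{ε} = { e, t }; program is nullable, continue.
Every symbol is nullable, so include ε.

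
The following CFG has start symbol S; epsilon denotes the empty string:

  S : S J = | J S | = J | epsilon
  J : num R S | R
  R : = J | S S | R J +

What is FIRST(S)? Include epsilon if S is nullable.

{ +, =, num, epsilon }

From S : S J =: S, J nullable, take FIRST(S) ∪ FIRST(J) ∪ {=} = { +, =, num }.
From S : J S: J, S nullable, take FIRST(J) ∪ FIRST(S) = { +, =, num }; also epsilon since the whole RHS is nullable.
S : = J contributes {=}.
S : epsilon contributes epsilon.
Union: FIRST(S) = { +, =, num, epsilon }.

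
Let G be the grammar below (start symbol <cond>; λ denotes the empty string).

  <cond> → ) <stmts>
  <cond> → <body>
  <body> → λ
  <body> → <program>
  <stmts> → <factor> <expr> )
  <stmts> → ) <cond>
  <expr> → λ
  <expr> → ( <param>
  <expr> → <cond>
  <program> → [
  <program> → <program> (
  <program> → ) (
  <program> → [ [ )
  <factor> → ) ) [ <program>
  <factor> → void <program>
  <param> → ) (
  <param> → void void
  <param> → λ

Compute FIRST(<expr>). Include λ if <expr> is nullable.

<expr> → λ contributes λ.
<expr> → ( <param> contributes {(}.
From <expr> → <cond>: add FIRST(<cond>) = { ), [, λ } (including λ since <cond> is nullable).
Union: FIRST(<expr>) = { (, ), [, λ }.

{ (, ), [, λ }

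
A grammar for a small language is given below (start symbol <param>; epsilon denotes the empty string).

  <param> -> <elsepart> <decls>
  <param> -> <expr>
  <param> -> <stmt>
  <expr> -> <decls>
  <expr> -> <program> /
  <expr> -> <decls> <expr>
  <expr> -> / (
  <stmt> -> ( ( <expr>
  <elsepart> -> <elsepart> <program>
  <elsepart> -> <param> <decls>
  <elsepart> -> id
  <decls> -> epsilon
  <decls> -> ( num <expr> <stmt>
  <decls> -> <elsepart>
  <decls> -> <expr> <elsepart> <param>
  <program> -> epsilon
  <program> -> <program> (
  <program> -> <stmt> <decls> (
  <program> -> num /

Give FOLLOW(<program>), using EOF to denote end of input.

In <expr> -> <program> /: add FIRST(/) = { / }.
In <elsepart> -> <elsepart> <program>: <program> is at the end, add FOLLOW(<elsepart>) = { EOF, (, /, id, num }.
In <program> -> <program> (: add FIRST(() = { ( }.
Union: FOLLOW(<program>) = { EOF, (, /, id, num }.

{ EOF, (, /, id, num }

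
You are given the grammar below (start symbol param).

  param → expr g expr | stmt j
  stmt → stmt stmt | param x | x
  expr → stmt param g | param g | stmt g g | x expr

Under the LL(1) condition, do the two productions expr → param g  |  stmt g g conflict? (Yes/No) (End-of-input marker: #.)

FIRST(param g) = { x } and FIRST(stmt g g) = { x }.
Both contain x, so the two alternatives are not disjoint — LL(1) conflict.

Yes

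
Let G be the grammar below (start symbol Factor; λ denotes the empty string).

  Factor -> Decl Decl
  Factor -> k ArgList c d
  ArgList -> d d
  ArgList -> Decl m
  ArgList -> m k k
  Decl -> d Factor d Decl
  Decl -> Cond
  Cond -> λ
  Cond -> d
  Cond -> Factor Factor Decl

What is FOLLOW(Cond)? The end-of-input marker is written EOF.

{ EOF, d, k, m }

In Decl -> Cond: Cond is at the end, add FOLLOW(Decl) = { EOF, d, k, m }.
Union: FOLLOW(Cond) = { EOF, d, k, m }.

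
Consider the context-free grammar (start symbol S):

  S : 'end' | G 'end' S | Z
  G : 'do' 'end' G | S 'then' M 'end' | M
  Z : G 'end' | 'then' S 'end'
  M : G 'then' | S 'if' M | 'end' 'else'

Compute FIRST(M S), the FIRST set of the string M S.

Add FIRST(M) = { 'do', 'end', 'then' }; M is not nullable, stop.

{ 'do', 'end', 'then' }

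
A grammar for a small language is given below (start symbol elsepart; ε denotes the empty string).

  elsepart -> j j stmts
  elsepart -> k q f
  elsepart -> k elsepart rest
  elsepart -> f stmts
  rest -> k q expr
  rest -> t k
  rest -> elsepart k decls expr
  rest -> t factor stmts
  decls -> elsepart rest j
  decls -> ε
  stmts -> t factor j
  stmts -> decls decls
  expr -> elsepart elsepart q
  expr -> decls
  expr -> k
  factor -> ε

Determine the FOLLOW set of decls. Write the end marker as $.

In rest -> elsepart k decls expr: add FIRST(expr)\{ε} = { f, j, k }.
  Since expr is nullable, also add FOLLOW(rest) = { $, f, j, k, q, t }.
In stmts -> decls decls: add FIRST(decls)\{ε} = { f, j, k }.
  Since decls is nullable, also add FOLLOW(stmts) = { $, f, j, k, q, t }.
In stmts -> decls decls: decls is at the end, add FOLLOW(stmts) = { $, f, j, k, q, t }.
In expr -> decls: decls is at the end, add FOLLOW(expr) = { $, f, j, k, q, t }.
Union: FOLLOW(decls) = { $, f, j, k, q, t }.

{ $, f, j, k, q, t }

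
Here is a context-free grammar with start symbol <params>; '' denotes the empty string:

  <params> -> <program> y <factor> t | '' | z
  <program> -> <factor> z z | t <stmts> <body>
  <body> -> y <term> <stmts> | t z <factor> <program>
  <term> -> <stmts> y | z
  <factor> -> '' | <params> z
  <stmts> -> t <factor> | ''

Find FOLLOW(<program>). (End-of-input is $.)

{ y }

In <params> -> <program> y <factor> t: add FIRST(y <factor> t) = { y }.
In <body> -> t z <factor> <program>: <program> is at the end, add FOLLOW(<body>) = { y }.
Union: FOLLOW(<program>) = { y }.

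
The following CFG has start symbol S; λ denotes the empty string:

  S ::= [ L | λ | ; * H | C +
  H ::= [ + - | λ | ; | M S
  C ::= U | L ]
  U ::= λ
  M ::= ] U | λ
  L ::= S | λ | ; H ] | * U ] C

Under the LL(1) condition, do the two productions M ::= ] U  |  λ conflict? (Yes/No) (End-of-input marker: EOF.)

FIRST(] U) = { ] } and FIRST(λ) = { λ }.
The second alternative is nullable and FOLLOW(M) = { EOF, *, +, ;, [, ] } shares ] with FIRST of the first — conflict.

Yes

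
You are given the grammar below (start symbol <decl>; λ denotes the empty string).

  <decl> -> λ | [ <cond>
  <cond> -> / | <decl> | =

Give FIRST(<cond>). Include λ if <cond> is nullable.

<cond> -> / contributes {/}.
From <cond> -> <decl>: add FIRST(<decl>) = { [, λ } (including λ since <decl> is nullable).
<cond> -> = contributes {=}.
Union: FIRST(<cond>) = { /, =, [, λ }.

{ /, =, [, λ }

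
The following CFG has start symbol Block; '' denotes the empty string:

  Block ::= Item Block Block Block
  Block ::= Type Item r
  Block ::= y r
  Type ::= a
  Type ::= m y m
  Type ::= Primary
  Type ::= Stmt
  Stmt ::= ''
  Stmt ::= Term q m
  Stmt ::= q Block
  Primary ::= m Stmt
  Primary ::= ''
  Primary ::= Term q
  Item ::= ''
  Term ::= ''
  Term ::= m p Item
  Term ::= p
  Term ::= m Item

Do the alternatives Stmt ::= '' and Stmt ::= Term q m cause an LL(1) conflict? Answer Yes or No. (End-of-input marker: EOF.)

FIRST('') = { '' } and FIRST(Term q m) = { m, p, q }.
The first is nullable but FOLLOW(Stmt) = { r } is disjoint from FIRST of the second.

No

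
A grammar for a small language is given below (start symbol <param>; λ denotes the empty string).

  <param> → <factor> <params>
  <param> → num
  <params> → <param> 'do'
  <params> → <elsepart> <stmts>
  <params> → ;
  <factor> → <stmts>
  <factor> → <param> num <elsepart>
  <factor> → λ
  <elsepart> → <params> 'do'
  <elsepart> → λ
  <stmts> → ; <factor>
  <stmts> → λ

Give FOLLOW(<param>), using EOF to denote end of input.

<param> is the start symbol, so EOF ∈ FOLLOW(<param>).
In <params> → <param> 'do': add FIRST('do') = { 'do' }.
In <factor> → <param> num <elsepart>: add FIRST(num <elsepart>) = { num }.
Union: FOLLOW(<param>) = { EOF, 'do', num }.

{ EOF, 'do', num }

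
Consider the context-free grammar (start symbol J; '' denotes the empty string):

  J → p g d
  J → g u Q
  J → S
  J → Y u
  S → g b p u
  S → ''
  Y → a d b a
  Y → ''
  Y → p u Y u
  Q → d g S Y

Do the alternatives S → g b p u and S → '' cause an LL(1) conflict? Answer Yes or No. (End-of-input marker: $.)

No

FIRST(g b p u) = { g } and FIRST('') = { '' }.
The second is nullable but FOLLOW(S) = { $, a, p } is disjoint from FIRST of the first.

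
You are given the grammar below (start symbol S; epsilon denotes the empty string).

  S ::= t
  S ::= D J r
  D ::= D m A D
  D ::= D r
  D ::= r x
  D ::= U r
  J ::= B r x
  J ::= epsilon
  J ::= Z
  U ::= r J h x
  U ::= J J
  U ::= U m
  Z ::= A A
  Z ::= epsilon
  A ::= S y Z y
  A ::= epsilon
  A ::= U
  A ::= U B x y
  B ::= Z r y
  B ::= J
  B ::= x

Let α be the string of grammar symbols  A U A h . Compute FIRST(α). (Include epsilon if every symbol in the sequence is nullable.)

{ h, m, r, t, x }

Add FIRST(A)\{epsilon} = { m, r, t, x }; A is nullable, continue.
Add FIRST(U)\{epsilon} = { m, r, t, x }; U is nullable, continue.
Add FIRST(A)\{epsilon} = { m, r, t, x }; A is nullable, continue.
h is a terminal; add {h} and stop.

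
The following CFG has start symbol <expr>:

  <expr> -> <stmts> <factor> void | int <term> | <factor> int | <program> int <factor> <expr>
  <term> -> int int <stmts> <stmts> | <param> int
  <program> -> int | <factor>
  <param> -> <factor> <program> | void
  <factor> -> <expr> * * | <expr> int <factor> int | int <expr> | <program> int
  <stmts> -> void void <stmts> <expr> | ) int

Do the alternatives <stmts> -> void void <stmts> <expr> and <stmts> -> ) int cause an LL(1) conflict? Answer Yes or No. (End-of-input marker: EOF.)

No

FIRST(void void <stmts> <expr>) = { void } and FIRST() int) = { ) }.
The FIRST sets are disjoint and neither alternative is nullable — no conflict.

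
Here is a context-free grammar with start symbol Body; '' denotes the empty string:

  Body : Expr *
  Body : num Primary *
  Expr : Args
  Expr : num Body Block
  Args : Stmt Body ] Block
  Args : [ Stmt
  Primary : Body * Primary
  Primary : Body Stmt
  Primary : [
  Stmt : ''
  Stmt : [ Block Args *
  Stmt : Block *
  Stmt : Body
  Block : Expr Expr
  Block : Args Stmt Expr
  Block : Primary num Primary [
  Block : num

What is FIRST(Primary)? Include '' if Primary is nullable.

From Primary : Body * Primary: add FIRST(Body) = { [, num }.
From Primary : Body Stmt: add FIRST(Body) = { [, num }.
Primary : [ contributes {[}.
Union: FIRST(Primary) = { [, num }.

{ [, num }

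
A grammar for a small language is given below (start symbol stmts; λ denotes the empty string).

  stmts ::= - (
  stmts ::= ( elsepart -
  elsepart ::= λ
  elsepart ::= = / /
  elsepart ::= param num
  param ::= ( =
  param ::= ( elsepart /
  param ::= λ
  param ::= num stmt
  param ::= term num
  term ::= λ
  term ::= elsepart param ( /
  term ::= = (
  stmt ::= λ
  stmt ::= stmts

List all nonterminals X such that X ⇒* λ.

{ elsepart, param, stmt, term }

Directly nullable (have an λ-production): elsepart, param, term, stmt.
No other nonterminal has a production whose RHS symbols are all nullable.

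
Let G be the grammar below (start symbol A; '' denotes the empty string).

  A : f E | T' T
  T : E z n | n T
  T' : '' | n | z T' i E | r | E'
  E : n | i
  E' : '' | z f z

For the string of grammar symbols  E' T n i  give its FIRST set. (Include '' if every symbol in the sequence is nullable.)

Add FIRST(E')\{''} = { z }; E' is nullable, continue.
Add FIRST(T) = { i, n }; T is not nullable, stop.

{ i, n, z }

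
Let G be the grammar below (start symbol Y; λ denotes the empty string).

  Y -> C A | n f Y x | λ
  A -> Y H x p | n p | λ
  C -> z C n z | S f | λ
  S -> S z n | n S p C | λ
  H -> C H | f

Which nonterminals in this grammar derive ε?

{ A, C, S, Y }

Directly nullable (have an λ-production): Y, A, C, S.
No other nonterminal has a production whose RHS symbols are all nullable.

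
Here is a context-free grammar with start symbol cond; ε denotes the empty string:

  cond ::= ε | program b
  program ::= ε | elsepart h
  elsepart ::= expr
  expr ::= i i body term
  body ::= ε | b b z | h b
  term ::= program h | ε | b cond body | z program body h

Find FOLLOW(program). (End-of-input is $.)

In cond ::= program b: add FIRST(b) = { b }.
In term ::= program h: add FIRST(h) = { h }.
In term ::= z program body h: add FIRST(body h) = { b, h }.
Union: FOLLOW(program) = { b, h }.

{ b, h }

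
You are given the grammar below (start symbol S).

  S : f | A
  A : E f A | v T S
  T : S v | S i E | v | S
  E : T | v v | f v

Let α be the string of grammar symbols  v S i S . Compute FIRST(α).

{ v }

v is a terminal; add {v} and stop.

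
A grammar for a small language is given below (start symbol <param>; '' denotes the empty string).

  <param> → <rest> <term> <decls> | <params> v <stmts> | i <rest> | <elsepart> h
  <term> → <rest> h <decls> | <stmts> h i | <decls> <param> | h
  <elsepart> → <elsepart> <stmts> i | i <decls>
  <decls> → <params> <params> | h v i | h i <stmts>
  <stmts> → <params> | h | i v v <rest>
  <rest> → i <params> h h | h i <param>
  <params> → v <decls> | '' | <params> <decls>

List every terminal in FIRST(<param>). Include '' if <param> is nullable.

From <param> → <rest> <term> <decls>: add FIRST(<rest>) = { h, i }.
From <param> → <params> v <stmts>: <params> nullable, take FIRST(<params>) ∪ {v} = { h, v }.
<param> → i <rest> contributes {i}.
From <param> → <elsepart> h: add FIRST(<elsepart>) = { i }.
Union: FIRST(<param>) = { h, i, v }.

{ h, i, v }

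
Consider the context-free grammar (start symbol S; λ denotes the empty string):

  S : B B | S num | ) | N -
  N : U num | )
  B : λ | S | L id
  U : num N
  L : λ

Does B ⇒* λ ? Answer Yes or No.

B has an λ-production, so B ⇒ λ.

Yes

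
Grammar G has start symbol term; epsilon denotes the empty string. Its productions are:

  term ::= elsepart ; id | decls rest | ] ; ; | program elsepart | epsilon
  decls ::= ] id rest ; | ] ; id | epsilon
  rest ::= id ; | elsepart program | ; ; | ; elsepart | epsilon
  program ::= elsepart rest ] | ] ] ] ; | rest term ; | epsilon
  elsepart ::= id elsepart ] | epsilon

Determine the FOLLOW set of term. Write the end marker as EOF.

{ EOF, ; }

term is the start symbol, so EOF ∈ FOLLOW(term).
In program ::= rest term ;: add FIRST(;) = { ; }.
Union: FOLLOW(term) = { EOF, ; }.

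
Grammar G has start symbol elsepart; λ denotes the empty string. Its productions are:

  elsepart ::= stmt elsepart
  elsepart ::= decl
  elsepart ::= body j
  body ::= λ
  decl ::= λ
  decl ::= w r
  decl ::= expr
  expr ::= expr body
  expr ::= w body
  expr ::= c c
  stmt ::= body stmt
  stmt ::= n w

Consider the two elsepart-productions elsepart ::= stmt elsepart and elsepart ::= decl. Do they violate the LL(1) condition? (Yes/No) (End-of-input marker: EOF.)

FIRST(stmt elsepart) = { n } and FIRST(decl) = { c, w, λ }.
The second is nullable but FOLLOW(elsepart) = { EOF } is disjoint from FIRST of the first.

No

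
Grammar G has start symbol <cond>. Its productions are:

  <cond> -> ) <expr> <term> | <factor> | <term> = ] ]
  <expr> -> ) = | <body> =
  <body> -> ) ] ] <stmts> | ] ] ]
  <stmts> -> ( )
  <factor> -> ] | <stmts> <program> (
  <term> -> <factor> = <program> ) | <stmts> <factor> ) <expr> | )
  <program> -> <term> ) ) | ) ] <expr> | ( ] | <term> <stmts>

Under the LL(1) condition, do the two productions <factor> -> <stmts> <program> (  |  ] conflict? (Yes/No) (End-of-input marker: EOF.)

No

FIRST(<stmts> <program> () = { ( } and FIRST(]) = { ] }.
The FIRST sets are disjoint and neither alternative is nullable — no conflict.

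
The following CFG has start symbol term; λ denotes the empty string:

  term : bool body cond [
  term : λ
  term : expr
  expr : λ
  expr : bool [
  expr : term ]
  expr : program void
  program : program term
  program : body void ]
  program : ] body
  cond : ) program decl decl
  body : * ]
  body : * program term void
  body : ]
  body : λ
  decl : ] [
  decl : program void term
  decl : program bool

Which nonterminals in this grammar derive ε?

{ body, expr, term }

Directly nullable (have an λ-production): term, expr, body.
No other nonterminal has a production whose RHS symbols are all nullable.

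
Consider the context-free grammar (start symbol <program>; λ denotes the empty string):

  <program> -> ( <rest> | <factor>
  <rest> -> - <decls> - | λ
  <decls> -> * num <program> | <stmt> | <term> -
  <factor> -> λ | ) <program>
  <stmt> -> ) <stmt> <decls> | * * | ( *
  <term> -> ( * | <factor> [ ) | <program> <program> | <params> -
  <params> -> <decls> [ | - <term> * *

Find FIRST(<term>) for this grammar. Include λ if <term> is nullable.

<term> -> ( * contributes {(}.
From <term> -> <factor> [ ): <factor> nullable, take FIRST(<factor>) ∪ {[} = { ), [ }.
From <term> -> <program> <program>: <program>, <program> nullable, take FIRST(<program>) ∪ FIRST(<program>) = { (, ) }; also λ since the whole RHS is nullable.
From <term> -> <params> -: add FIRST(<params>) = { (, ), *, -, [ }.
Union: FIRST(<term>) = { (, ), *, -, [, λ }.

{ (, ), *, -, [, λ }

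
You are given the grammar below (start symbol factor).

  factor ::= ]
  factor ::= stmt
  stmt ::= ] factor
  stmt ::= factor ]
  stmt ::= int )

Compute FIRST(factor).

factor ::= ] contributes {]}.
From factor ::= stmt: add FIRST(stmt) = { ], int }.
Union: FIRST(factor) = { ], int }.

{ ], int }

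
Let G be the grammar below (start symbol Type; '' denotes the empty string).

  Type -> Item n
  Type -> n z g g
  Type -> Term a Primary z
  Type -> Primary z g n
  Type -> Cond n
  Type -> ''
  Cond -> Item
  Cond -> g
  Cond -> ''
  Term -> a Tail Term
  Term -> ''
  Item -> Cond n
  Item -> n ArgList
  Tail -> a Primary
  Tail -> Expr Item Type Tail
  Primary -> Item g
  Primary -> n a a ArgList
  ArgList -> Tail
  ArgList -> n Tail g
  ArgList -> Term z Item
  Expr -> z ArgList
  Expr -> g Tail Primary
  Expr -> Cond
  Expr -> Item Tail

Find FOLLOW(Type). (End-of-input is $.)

{ $, a, g, n, z }

Type is the start symbol, so $ ∈ FOLLOW(Type).
In Tail -> Expr Item Type Tail: add FIRST(Tail) = { a, g, n, z }.
Union: FOLLOW(Type) = { $, a, g, n, z }.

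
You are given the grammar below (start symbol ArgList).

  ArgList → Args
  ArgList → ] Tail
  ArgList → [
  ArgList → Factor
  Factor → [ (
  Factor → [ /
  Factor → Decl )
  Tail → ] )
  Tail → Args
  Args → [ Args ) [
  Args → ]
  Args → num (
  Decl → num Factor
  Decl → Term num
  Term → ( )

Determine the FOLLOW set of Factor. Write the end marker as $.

{ $, ) }

In ArgList → Factor: Factor is at the end, add FOLLOW(ArgList) = { $ }.
In Decl → num Factor: Factor is at the end, add FOLLOW(Decl) = { ) }.
Union: FOLLOW(Factor) = { $, ) }.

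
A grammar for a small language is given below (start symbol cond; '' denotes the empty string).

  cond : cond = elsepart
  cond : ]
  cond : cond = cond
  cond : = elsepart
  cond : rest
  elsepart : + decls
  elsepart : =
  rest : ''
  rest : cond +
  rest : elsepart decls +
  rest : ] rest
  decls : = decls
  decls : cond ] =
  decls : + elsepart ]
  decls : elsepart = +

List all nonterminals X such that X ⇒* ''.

Directly nullable (have an ''-production): rest.
cond : rest with every symbol nullable, so cond is nullable.
No other nonterminal has a production whose RHS symbols are all nullable.

{ cond, rest }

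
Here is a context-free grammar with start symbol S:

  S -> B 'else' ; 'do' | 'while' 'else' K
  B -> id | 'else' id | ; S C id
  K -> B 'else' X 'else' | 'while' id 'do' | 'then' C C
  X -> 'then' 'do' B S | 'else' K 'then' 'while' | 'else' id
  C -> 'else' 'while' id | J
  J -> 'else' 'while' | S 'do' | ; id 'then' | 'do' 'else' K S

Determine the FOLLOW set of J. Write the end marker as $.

{ $, 'do', 'else', 'then', 'while', ;, id }

In C -> J: J is at the end, add FOLLOW(C) = { $, 'do', 'else', 'then', 'while', ;, id }.
Union: FOLLOW(J) = { $, 'do', 'else', 'then', 'while', ;, id }.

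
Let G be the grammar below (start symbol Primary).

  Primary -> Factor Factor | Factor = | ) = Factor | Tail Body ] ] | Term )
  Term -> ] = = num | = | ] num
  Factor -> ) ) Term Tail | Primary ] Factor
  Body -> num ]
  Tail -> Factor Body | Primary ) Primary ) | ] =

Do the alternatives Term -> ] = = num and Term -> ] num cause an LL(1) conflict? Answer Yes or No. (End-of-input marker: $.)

FIRST(] = = num) = { ] } and FIRST(] num) = { ] }.
Both contain ], so the two alternatives are not disjoint — LL(1) conflict.

Yes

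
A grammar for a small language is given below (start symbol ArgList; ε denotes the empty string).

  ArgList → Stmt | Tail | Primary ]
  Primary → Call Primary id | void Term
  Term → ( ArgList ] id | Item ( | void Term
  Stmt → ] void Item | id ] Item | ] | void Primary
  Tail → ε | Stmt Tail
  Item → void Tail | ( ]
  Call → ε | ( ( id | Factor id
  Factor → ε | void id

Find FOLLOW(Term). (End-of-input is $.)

{ $, (, ], id, void }

In Primary → void Term: Term is at the end, add FOLLOW(Primary) = { $, (, ], id, void }.
In Term → void Term: Term is at the end, add FOLLOW(Term) = { $, (, ], id, void }.
Union: FOLLOW(Term) = { $, (, ], id, void }.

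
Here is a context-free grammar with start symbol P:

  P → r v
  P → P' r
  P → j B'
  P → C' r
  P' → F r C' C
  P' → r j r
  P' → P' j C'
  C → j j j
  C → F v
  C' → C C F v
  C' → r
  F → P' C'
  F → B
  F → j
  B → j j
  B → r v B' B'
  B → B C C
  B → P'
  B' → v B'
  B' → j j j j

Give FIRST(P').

{ j, r }

From P' → F r C' C: add FIRST(F) = { j, r }.
P' → r j r contributes {r}.
From P' → P' j C': add FIRST(P') = { j, r }.
Union: FIRST(P') = { j, r }.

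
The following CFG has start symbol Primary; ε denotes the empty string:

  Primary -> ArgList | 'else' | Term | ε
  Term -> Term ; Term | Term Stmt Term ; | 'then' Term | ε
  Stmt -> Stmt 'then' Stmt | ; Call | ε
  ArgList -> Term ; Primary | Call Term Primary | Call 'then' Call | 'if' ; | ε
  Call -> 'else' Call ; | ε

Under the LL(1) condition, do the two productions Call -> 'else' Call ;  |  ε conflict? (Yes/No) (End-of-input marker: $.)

Yes

FIRST('else' Call ;) = { 'else' } and FIRST(ε) = { ε }.
The second alternative is nullable and FOLLOW(Call) = { $, 'else', 'if', 'then', ; } shares 'else' with FIRST of the first — conflict.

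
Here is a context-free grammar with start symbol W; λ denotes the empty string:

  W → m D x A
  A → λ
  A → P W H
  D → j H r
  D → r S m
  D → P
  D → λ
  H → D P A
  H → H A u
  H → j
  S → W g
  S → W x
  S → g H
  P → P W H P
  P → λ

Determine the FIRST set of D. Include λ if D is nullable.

D → j H r contributes {j}.
D → r S m contributes {r}.
From D → P: add FIRST(P) = { m, λ } (including λ since P is nullable).
D → λ contributes λ.
Union: FIRST(D) = { j, m, r, λ }.

{ j, m, r, λ }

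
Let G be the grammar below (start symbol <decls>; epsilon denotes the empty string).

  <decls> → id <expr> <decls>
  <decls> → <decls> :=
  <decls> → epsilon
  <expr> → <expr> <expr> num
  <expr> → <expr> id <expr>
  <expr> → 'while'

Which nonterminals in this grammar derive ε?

{ <decls> }

Directly nullable (have an epsilon-production): <decls>.
No other nonterminal has a production whose RHS symbols are all nullable.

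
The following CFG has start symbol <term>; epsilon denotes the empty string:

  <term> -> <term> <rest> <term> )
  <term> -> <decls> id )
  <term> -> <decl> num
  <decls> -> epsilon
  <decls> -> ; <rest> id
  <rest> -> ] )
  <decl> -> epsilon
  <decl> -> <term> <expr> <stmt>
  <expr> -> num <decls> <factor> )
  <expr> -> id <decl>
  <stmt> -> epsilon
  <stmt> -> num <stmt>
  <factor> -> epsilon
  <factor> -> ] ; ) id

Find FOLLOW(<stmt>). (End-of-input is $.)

{ num }

In <decl> -> <term> <expr> <stmt>: <stmt> is at the end, add FOLLOW(<decl>) = { num }.
In <stmt> -> num <stmt>: <stmt> is at the end, add FOLLOW(<stmt>) = { num }.
Union: FOLLOW(<stmt>) = { num }.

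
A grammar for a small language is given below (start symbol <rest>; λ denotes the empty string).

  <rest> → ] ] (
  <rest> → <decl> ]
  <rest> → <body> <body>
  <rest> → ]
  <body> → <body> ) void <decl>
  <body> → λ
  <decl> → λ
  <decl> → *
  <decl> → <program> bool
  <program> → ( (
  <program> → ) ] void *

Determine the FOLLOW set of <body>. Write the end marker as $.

{ $, ) }

In <rest> → <body> <body>: add FIRST(<body>)\{λ} = { ) }.
  Since <body> is nullable, also add FOLLOW(<rest>) = { $ }.
In <rest> → <body> <body>: <body> is at the end, add FOLLOW(<rest>) = { $ }.
In <body> → <body> ) void <decl>: add FIRST() void <decl>) = { ) }.
Union: FOLLOW(<body>) = { $, ) }.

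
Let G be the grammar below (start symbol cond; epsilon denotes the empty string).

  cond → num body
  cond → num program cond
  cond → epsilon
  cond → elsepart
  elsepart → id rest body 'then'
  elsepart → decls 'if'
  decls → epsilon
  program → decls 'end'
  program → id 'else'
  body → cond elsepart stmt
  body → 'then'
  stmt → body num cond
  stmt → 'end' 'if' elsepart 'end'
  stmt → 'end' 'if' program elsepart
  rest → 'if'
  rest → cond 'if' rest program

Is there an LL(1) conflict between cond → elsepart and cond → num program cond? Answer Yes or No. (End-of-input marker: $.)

No

FIRST(elsepart) = { 'if', id } and FIRST(num program cond) = { num }.
The FIRST sets are disjoint and neither alternative is nullable — no conflict.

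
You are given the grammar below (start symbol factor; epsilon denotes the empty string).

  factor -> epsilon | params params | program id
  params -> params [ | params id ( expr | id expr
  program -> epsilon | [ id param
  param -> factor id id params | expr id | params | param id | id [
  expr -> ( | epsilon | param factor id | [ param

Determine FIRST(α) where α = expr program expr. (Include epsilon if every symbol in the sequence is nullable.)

Add FIRST(expr)\{epsilon} = { (, [, id }; expr is nullable, continue.
Add FIRST(program)\{epsilon} = { [ }; program is nullable, continue.
Add FIRST(expr)\{epsilon} = { (, [, id }; expr is nullable, continue.
Every symbol is nullable, so include epsilon.

{ (, [, id, epsilon }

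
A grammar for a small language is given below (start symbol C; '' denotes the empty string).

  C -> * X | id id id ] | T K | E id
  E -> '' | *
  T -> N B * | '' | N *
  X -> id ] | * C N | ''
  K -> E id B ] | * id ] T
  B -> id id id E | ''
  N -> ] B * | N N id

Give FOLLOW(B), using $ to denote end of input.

{ *, ] }

In T -> N B *: add FIRST(*) = { * }.
In K -> E id B ]: add FIRST(]) = { ] }.
In N -> ] B *: add FIRST(*) = { * }.
Union: FOLLOW(B) = { *, ] }.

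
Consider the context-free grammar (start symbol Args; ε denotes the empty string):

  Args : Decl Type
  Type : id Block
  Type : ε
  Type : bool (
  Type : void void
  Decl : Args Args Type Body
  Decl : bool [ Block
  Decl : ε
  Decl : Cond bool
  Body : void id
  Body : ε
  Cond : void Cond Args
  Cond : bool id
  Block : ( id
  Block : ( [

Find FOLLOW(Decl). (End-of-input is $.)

In Args : Decl Type: add FIRST(Type)\{ε} = { bool, id, void }.
  Since Type is nullable, also add FOLLOW(Args) = { $, bool, id, void }.
Union: FOLLOW(Decl) = { $, bool, id, void }.

{ $, bool, id, void }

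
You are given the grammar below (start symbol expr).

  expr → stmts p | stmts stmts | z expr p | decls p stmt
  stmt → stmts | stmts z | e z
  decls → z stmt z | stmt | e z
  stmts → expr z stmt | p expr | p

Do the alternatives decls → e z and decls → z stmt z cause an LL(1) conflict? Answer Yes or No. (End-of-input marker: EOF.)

No

FIRST(e z) = { e } and FIRST(z stmt z) = { z }.
The FIRST sets are disjoint and neither alternative is nullable — no conflict.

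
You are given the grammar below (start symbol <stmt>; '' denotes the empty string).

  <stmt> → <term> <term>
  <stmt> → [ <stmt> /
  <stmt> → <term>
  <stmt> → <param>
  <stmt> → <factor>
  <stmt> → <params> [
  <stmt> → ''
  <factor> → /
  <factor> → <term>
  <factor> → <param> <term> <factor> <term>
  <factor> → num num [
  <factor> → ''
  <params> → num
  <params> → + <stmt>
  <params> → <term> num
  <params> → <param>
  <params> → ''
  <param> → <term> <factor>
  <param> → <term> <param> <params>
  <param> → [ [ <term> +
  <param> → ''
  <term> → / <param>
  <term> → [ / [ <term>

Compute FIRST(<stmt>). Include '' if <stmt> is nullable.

From <stmt> → <term> <term>: add FIRST(<term>) = { /, [ }.
<stmt> → [ <stmt> / contributes {[}.
From <stmt> → <term>: add FIRST(<term>) = { /, [ }.
From <stmt> → <param>: add FIRST(<param>) = { /, [, '' } (including '' since <param> is nullable).
From <stmt> → <factor>: add FIRST(<factor>) = { /, [, num, '' } (including '' since <factor> is nullable).
From <stmt> → <params> [: <params> nullable, take FIRST(<params>) ∪ {[} = { +, /, [, num }.
<stmt> → '' contributes ''.
Union: FIRST(<stmt>) = { +, /, [, num, '' }.

{ +, /, [, num, '' }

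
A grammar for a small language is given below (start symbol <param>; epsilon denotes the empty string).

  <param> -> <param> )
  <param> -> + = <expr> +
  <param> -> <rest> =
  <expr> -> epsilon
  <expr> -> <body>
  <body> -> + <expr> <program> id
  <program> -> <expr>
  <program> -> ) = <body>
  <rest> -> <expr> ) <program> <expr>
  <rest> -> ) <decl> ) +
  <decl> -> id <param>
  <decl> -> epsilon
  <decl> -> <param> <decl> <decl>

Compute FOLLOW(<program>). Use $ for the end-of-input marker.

{ +, =, id }

In <body> -> + <expr> <program> id: add FIRST(id) = { id }.
In <rest> -> <expr> ) <program> <expr>: add FIRST(<expr>)\{epsilon} = { + }.
  Since <expr> is nullable, also add FOLLOW(<rest>) = { = }.
Union: FOLLOW(<program>) = { +, =, id }.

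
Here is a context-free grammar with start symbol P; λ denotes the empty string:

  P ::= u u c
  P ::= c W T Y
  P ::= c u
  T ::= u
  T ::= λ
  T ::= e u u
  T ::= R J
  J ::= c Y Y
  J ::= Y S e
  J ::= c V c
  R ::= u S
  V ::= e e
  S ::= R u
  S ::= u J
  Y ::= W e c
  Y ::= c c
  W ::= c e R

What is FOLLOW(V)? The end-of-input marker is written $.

{ c }

In J ::= c V c: add FIRST(c) = { c }.
Union: FOLLOW(V) = { c }.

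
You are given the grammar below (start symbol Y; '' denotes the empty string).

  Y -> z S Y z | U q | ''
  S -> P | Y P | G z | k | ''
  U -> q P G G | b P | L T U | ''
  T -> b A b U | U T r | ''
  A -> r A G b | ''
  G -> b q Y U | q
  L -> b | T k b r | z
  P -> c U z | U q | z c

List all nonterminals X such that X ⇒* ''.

{ A, S, T, U, Y }

Directly nullable (have an ''-production): Y, S, U, T, A.
No other nonterminal has a production whose RHS symbols are all nullable.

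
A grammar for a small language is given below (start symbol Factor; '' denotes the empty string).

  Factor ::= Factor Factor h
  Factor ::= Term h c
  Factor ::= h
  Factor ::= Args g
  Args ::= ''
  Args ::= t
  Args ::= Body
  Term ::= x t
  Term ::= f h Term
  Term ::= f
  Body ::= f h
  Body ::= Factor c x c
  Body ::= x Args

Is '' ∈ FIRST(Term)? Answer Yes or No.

No

Nullable nonterminals: Args.
No production of Term has an RHS whose symbols are all nullable, so Term is not nullable.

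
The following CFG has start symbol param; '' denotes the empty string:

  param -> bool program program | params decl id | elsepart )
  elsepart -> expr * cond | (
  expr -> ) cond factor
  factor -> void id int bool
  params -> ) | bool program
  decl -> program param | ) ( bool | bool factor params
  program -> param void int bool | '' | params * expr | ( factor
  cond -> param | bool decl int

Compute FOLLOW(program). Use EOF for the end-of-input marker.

{ EOF, (, ), *, bool, id, int, void }

In param -> bool program program: add FIRST(program)\{''} = { (, ), bool }.
  Since program is nullable, also add FOLLOW(param) = { EOF, ), id, int, void }.
In param -> bool program program: program is at the end, add FOLLOW(param) = { EOF, ), id, int, void }.
In params -> bool program: program is at the end, add FOLLOW(params) = { (, ), *, bool, id, int }.
In decl -> program param: add FIRST(param) = { (, ), bool }.
Union: FOLLOW(program) = { EOF, (, ), *, bool, id, int, void }.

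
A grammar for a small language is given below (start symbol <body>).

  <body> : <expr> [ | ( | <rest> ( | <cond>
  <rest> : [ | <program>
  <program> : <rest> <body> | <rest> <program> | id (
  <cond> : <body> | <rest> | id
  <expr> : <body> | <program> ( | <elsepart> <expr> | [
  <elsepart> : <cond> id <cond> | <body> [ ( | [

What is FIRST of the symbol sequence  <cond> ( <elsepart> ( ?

{ (, [, id }

Add FIRST(<cond>) = { (, [, id }; <cond> is not nullable, stop.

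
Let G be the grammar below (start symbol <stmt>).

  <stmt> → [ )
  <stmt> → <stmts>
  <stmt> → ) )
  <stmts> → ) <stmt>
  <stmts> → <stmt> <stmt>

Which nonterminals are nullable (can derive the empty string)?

{ } (none)

No nonterminal has an empty production or an RHS whose symbols are all nullable.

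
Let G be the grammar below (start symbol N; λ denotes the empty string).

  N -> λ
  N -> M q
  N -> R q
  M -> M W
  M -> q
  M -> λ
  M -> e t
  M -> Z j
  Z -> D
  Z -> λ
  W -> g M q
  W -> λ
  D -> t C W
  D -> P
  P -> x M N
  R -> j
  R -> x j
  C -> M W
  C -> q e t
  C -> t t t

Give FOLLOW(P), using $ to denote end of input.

In D -> P: P is at the end, add FOLLOW(D) = { j }.
Union: FOLLOW(P) = { j }.

{ j }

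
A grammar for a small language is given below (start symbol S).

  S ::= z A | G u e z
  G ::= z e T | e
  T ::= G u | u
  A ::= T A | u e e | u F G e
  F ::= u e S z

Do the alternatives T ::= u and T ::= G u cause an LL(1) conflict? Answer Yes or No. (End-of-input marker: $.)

FIRST(u) = { u } and FIRST(G u) = { e, z }.
The FIRST sets are disjoint and neither alternative is nullable — no conflict.

No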